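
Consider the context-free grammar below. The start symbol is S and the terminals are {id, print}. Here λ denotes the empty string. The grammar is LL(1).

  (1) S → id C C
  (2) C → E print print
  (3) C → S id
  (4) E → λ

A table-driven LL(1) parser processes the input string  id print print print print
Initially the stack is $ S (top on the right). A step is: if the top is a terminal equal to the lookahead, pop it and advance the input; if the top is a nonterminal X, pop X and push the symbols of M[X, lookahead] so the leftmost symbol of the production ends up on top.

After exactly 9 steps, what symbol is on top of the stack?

     Stack              Input                         Action
  1  $ S                id print print print print $  expand S → id C C
  2  $ C C id           id print print print print $  match id
  3  $ C C              print print print print $     expand C → E print print
  4  $ C print print E  print print print print $     expand E → λ
  5  $ C print print    print print print print $     match print
  6  $ C print          print print print $           match print
  7  $ C                print print $                 expand C → E print print
  8  $ print print E    print print $                 expand E → λ
  9  $ print print      print print $                 match print
Stack after step 9: $ print (top = print).

print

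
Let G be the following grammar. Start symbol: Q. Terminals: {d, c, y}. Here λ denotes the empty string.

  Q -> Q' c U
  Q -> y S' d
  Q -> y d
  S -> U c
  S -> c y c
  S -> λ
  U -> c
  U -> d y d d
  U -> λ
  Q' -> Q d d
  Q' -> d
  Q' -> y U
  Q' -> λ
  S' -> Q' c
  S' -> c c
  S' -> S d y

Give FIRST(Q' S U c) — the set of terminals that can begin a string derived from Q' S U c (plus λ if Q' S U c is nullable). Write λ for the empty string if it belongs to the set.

{c, d, y}

FIRST(U): from U->c we get {c}; from U->d y d d we get {d}; from U->λ we get {λ}. So FIRST(U) = {λ, c, d}.
FIRST(S): from S->U c we get {c, d}; from S->c y c we get {c}; from S->λ we get {λ}. So FIRST(S) = {λ, c, d}.
FIRST(Q): from Q->Q' c U we get {c, d, y}; from Q->y S' d we get {y}; from Q->y d we get {y}. So FIRST(Q) = {c, d, y}.
FIRST(Q'): from Q'->Q d d we get {c, d, y}; from Q'->d we get {d}; from Q'->y U we get {y}; from Q'->λ we get {λ}. So FIRST(Q') = {λ, c, d, y}.
FIRST(S'): from S'->Q' c we get {c, d, y}; from S'->c c we get {c}; from S'->S d y we get {c, d}. So FIRST(S') = {c, d, y}.
FIRST(Q' S U c): take FIRST of each symbol in turn, carrying on past any symbol whose FIRST contains λ; result {c, d, y}.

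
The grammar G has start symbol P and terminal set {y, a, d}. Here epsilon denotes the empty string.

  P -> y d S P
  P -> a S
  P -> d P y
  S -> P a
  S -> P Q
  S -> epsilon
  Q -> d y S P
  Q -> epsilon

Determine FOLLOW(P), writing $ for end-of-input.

FIRST(P) = {a, d, y}
FIRST(Q) = {epsilon, d}
FIRST(S) = {epsilon, a, d, y}  (via P a, P Q)
FOLLOW(P) includes $ since P is the start symbol.
FOLLOW(P): in P->y d S P, the suffix after P is empty (adds nothing new); in P->d P y, P is followed by y with FIRST {y}; in S->P a, P is followed by a with FIRST {a}; in S->P Q, P is followed by Q with FIRST {epsilon, d}; in S->P Q, the suffix after P is nullable, so FOLLOW(P) ⊇ FOLLOW(S) = {$, a, d, y}; in Q->d y S P, the suffix after P is empty, so FOLLOW(P) ⊇ FOLLOW(Q) = {$, a, d, y}. Thus FOLLOW(P) = {$, a, d, y}.
FOLLOW(S): in P->y d S P, S is followed by P with FIRST {a, d, y}; in P->a S, the suffix after S is empty, so FOLLOW(S) ⊇ FOLLOW(P) = {$, a, d, y}; in Q->d y S P, S is followed by P with FIRST {a, d, y}. Thus FOLLOW(S) = {$, a, d, y}.
FOLLOW(Q): in S->P Q, the suffix after Q is empty, so FOLLOW(Q) ⊇ FOLLOW(S) = {$, a, d, y}. Thus FOLLOW(Q) = {$, a, d, y}.

{$, a, d, y}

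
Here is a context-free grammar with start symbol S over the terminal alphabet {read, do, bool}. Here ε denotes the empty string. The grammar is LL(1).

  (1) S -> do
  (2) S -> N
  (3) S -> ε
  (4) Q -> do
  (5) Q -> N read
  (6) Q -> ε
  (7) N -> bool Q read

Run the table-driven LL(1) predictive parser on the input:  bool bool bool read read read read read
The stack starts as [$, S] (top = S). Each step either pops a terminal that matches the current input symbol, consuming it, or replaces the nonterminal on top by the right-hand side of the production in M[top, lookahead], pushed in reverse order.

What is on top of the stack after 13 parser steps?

      Stack                              Input                                      Action
   1  $ S                                bool bool bool read read read read read $  expand S -> N
   2  $ N                                bool bool bool read read read read read $  expand N -> bool Q read
   3  $ read Q bool                      bool bool bool read read read read read $  match bool
   4  $ read Q                           bool bool read read read read read $       expand Q -> N read
   5  $ read read N                      bool bool read read read read read $       expand N -> bool Q read
   6  $ read read read Q bool            bool bool read read read read read $       match bool
   7  $ read read read Q                 bool read read read read read $            expand Q -> N read
   8  $ read read read read N            bool read read read read read $            expand N -> bool Q read
   9  $ read read read read read Q bool  bool read read read read read $            match bool
  10  $ read read read read read Q       read read read read read $                 expand Q -> ε
  11  $ read read read read read         read read read read read $                 match read
  12  $ read read read read              read read read read $                      match read
  13  $ read read read                   read read read $                           match read
Stack after step 13: $ read read (top = read).

read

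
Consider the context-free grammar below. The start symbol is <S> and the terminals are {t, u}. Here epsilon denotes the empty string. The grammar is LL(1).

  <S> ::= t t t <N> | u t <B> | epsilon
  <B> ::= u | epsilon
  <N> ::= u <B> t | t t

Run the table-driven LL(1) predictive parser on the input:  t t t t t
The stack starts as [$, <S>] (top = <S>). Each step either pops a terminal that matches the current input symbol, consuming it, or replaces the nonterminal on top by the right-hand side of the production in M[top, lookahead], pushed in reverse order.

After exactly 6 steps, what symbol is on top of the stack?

t

     Stack        Input        Action
  1  $ <S>        t t t t t $  expand <S> ::= t t t <N>
  2  $ <N> t t t  t t t t t $  match t
  3  $ <N> t t    t t t t $    match t
  4  $ <N> t      t t t $      match t
  5  $ <N>        t t $        expand <N> ::= t t
  6  $ t t        t t $        match t
Stack after step 6: $ t (top = t).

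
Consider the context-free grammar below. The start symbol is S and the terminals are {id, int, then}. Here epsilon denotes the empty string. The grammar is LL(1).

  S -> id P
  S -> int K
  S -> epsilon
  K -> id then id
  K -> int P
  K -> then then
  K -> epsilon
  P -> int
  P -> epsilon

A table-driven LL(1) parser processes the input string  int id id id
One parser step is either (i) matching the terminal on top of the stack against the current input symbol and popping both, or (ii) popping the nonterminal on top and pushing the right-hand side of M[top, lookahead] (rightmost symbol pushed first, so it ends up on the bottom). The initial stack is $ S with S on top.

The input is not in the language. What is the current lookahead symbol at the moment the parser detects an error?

id

     Stack         Input           Action
  1  $ S           int id id id $  expand S -> int K
  2  $ K int       int id id id $  match int
  3  $ K           id id id $      expand K -> id then id
  4  $ id then id  id id id $      match id
  5  $ id then     id id $         error: top is terminal then but lookahead is id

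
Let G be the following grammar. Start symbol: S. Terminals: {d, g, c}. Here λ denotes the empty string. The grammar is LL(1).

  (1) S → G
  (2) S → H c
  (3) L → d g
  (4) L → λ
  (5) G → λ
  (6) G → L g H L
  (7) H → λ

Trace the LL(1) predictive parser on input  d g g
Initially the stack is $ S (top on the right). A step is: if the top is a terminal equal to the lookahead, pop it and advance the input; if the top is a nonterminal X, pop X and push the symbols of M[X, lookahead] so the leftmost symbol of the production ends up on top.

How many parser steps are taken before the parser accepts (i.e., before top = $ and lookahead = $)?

8

step 1: stack=$ S  input=d g g $  — expand S → G
step 2: stack=$ G  input=d g g $  — expand G → L g H L
step 3: stack=$ L H g L  input=d g g $  — expand L → d g
step 4: stack=$ L H g g d  input=d g g $  — match d
step 5: stack=$ L H g g  input=g g $  — match g
step 6: stack=$ L H g  input=g $  — match g
step 7: stack=$ L H  input=$  — expand H → λ
step 8: stack=$ L  input=$  — expand L → λ
Accept reached after 8 steps.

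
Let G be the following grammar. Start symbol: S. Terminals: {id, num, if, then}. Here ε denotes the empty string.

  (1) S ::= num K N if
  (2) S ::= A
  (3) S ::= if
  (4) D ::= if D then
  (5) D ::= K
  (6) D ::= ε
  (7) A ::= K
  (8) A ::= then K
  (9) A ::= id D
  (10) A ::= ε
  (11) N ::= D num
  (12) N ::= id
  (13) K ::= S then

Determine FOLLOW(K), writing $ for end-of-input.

FIRST(S): from S::=num K N if we get {num}; from S::=A we get {ε, id, if, num, then}; from S::=if we get {if}. So FIRST(S) = {ε, id, if, num, then}.
FIRST(K): from K::=S then we get {id, if, num, then}. So FIRST(K) = {id, if, num, then}.
FIRST(D): from D::=if D then we get {if}; from D::=K we get {id, if, num, then}; from D::=ε we get {ε}. So FIRST(D) = {ε, id, if, num, then}.
FIRST(A): from A::=K we get {id, if, num, then}; from A::=then K we get {then}; from A::=id D we get {id}; from A::=ε we get {ε}. So FIRST(A) = {ε, id, if, num, then}.
FIRST(N): from N::=D num we get {id, if, num, then}; from N::=id we get {id}. So FIRST(N) = {id, if, num, then}.
FOLLOW(S) includes $ since S is the start symbol.
FOLLOW(S): in K::=S then, S is followed by then with FIRST {then}. Thus FOLLOW(S) = {$, then}.
FOLLOW(A): in S::=A, the suffix after A is empty, so FOLLOW(A) ⊇ FOLLOW(S) = {$, then}. Thus FOLLOW(A) = {$, then}.
FOLLOW(D): in D::=if D then, D is followed by then with FIRST {then}; in A::=id D, the suffix after D is empty, so FOLLOW(D) ⊇ FOLLOW(A) = {$, then}; in N::=D num, D is followed by num with FIRST {num}. Thus FOLLOW(D) = {$, num, then}.
FOLLOW(N): in S::=num K N if, N is followed by if with FIRST {if}. Thus FOLLOW(N) = {if}.
FOLLOW(K): in S::=num K N if, K is followed by N if with FIRST {id, if, num, then}; in D::=K, the suffix after K is empty, so FOLLOW(K) ⊇ FOLLOW(D) = {$, num, then}; in A::=K, the suffix after K is empty, so FOLLOW(K) ⊇ FOLLOW(A) = {$, then}; in A::=then K, the suffix after K is empty, so FOLLOW(K) ⊇ FOLLOW(A) = {$, then}. Thus FOLLOW(K) = {$, id, if, num, then}.

{$, id, if, num, then}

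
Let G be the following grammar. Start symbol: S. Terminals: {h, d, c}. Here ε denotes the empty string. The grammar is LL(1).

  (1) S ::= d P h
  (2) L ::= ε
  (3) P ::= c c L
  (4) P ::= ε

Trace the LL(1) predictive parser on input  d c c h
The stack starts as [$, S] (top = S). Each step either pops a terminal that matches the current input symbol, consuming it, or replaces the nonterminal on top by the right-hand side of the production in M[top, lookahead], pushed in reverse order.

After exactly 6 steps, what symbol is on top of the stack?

step 1: stack=$ S  input=d c c h $  — expand S ::= d P h
step 2: stack=$ h P d  input=d c c h $  — match d
step 3: stack=$ h P  input=c c h $  — expand P ::= c c L
step 4: stack=$ h L c c  input=c c h $  — match c
step 5: stack=$ h L c  input=c h $  — match c
step 6: stack=$ h L  input=h $  — expand L ::= ε
Stack after step 6: $ h (top = h).

h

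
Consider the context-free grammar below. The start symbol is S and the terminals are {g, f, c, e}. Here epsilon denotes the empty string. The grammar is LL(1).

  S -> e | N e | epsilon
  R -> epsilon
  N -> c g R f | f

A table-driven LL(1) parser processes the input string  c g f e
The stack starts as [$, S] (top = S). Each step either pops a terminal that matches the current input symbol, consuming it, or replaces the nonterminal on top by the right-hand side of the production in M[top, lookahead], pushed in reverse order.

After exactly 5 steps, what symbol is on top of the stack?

f

     Stack        Input      Action
  1  $ S          c g f e $  expand S -> N e
  2  $ e N        c g f e $  expand N -> c g R f
  3  $ e f R g c  c g f e $  match c
  4  $ e f R g    g f e $    match g
  5  $ e f R      f e $      expand R -> epsilon
Stack after step 5: $ e f (top = f).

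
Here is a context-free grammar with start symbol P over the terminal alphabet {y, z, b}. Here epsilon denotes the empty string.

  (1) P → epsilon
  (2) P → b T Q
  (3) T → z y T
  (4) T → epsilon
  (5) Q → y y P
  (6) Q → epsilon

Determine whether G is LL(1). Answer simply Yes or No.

FIRST(P) = {epsilon, b}
FIRST(T) = {epsilon, z}
FIRST(Q) = {epsilon, y}
FOLLOW(P) = {$}
FOLLOW(T) = {$, y}
FOLLOW(Q) = {$}
Each cell of M receives at most one production.

Yes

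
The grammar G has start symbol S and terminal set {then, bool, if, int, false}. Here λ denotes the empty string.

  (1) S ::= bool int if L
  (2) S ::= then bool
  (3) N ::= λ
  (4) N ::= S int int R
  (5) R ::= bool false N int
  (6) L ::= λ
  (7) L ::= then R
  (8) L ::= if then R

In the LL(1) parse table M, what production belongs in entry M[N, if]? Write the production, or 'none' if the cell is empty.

none

FIRST(S) = {bool, then}
FIRST(R) = {bool}
FIRST(L) = {λ, if, then}
FIRST(N) = {λ, bool, then}  (via S int int R)
FOLLOW(S) includes $ since S is the start symbol.
FOLLOW(N): in R::=bool false N int, N is followed by int with FIRST {int}. Thus FOLLOW(N) = {int}.
For N ::= λ: FIRST(λ) = {λ}, so it goes in M[N, t] for t ∈ {}; since λ ∈ FIRST, also for every t ∈ FOLLOW(N) = {int}.
For N ::= S int int R: FIRST(S int int R) = {bool, then}, so it goes in M[N, t] for t ∈ {bool, then}.
None of these place a production in M[N, if].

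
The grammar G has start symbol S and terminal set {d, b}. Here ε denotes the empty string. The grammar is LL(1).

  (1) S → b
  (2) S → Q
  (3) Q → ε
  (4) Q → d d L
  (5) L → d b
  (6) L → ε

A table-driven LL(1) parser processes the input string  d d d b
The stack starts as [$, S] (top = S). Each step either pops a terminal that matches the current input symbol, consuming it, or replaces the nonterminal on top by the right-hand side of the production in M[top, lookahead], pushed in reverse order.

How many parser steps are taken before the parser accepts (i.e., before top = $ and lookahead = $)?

step 1: stack=$ S  input=d d d b $  — expand S → Q
step 2: stack=$ Q  input=d d d b $  — expand Q → d d L
step 3: stack=$ L d d  input=d d d b $  — match d
step 4: stack=$ L d  input=d d b $  — match d
step 5: stack=$ L  input=d b $  — expand L → d b
step 6: stack=$ b d  input=d b $  — match d
step 7: stack=$ b  input=b $  — match b
Accept reached after 7 steps.

7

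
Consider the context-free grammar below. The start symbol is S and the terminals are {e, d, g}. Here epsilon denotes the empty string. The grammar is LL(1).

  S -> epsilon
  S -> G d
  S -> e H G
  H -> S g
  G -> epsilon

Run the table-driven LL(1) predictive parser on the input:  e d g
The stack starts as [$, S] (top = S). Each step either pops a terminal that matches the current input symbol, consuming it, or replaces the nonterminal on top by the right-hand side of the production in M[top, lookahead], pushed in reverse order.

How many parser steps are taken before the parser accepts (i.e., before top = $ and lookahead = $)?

     Stack      Input    Action
  1  $ S        e d g $  expand S -> e H G
  2  $ G H e    e d g $  match e
  3  $ G H      d g $    expand H -> S g
  4  $ G g S    d g $    expand S -> G d
  5  $ G g d G  d g $    expand G -> epsilon
  6  $ G g d    d g $    match d
  7  $ G g      g $      match g
  8  $ G        $        expand G -> epsilon
Accept reached after 8 steps.

8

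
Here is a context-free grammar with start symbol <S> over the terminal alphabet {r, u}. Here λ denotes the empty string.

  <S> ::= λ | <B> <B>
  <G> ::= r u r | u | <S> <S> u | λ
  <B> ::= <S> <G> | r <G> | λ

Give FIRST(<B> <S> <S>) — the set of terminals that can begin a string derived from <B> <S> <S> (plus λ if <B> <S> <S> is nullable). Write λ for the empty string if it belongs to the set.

FIRST(<S>) = {λ, r, u}  (via <B> <B>)
FIRST(<G>) = {λ, r, u}  (via <S> <S> u)
FIRST(<B>) = {λ, r, u}  (via <S> <G>)
FIRST(<B> <S> <S>): take FIRST of each symbol in turn, carrying on past any symbol whose FIRST contains λ; result {λ, r, u}.

{λ, r, u}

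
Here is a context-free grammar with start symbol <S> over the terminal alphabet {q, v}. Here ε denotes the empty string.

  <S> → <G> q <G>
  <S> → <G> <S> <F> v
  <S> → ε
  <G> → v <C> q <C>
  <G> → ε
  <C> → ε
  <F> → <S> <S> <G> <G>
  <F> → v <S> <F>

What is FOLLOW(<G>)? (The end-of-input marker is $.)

{$, q, v}

FIRST(<G>) = {ε, v}
FIRST(<C>) = {ε}
FIRST(<S>) = {ε, q, v}  (via <G> q <G>, <G> <S> <F> v)
FIRST(<F>) = {ε, q, v}  (via <S> <S> <G> <G>)
FOLLOW(<S>) includes $ since <S> is the start symbol.
FOLLOW(<F>): in <S>→<G> <S> <F> v, <F> is followed by v with FIRST {v}; in <F>→v <S> <F>, the suffix after <F> is empty (adds nothing new). Thus FOLLOW(<F>) = {v}.
FOLLOW(<S>): in <S>→<G> <S> <F> v, <S> is followed by <F> v with FIRST {q, v}; in <F>→<S> <S> <G> <G> (occurrence 1), <S> is followed by <S> <G> <G> with FIRST {ε, q, v}; in <F>→<S> <S> <G> <G> (occurrence 1), the suffix after <S> is nullable, so FOLLOW(<S>) ⊇ FOLLOW(<F>) = {v}; in <F>→<S> <S> <G> <G> (occurrence 2), <S> is followed by <G> <G> with FIRST {ε, v}; in <F>→<S> <S> <G> <G> (occurrence 2), the suffix after <S> is nullable, so FOLLOW(<S>) ⊇ FOLLOW(<F>) = {v}; in <F>→v <S> <F>, <S> is followed by <F> with FIRST {ε, q, v}; in <F>→v <S> <F>, the suffix after <S> is nullable, so FOLLOW(<S>) ⊇ FOLLOW(<F>) = {v}. Thus FOLLOW(<S>) = {$, q, v}.
FOLLOW(<G>): in <S>→<G> q <G> (occurrence 1), <G> is followed by q <G> with FIRST {q}; in <S>→<G> q <G> (occurrence 2), the suffix after <G> is empty, so FOLLOW(<G>) ⊇ FOLLOW(<S>) = {$, q, v}; in <S>→<G> <S> <F> v, <G> is followed by <S> <F> v with FIRST {q, v}; in <F>→<S> <S> <G> <G> (occurrence 1), <G> is followed by <G> with FIRST {ε, v}; in <F>→<S> <S> <G> <G> (occurrence 1), the suffix after <G> is nullable, so FOLLOW(<G>) ⊇ FOLLOW(<F>) = {v}; in <F>→<S> <S> <G> <G> (occurrence 2), the suffix after <G> is empty, so FOLLOW(<G>) ⊇ FOLLOW(<F>) = {v}. Thus FOLLOW(<G>) = {$, q, v}.
FOLLOW(<C>): in <G>→v <C> q <C> (occurrence 1), <C> is followed by q <C> with FIRST {q}; in <G>→v <C> q <C> (occurrence 2), the suffix after <C> is empty, so FOLLOW(<C>) ⊇ FOLLOW(<G>) = {$, q, v}. Thus FOLLOW(<C>) = {$, q, v}.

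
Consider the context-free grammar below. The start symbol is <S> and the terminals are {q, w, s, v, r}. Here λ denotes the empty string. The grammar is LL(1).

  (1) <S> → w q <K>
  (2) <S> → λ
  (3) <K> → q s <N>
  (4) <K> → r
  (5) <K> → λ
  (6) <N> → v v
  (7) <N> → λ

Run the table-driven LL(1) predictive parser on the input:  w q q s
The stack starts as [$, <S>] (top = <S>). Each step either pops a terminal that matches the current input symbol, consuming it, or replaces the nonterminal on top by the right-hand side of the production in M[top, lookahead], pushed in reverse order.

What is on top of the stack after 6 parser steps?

<N>

     Stack      Input      Action
  1  $ <S>      w q q s $  expand <S> → w q <K>
  2  $ <K> q w  w q q s $  match w
  3  $ <K> q    q q s $    match q
  4  $ <K>      q s $      expand <K> → q s <N>
  5  $ <N> s q  q s $      match q
  6  $ <N> s    s $        match s
Stack after step 6: $ <N> (top = <N>).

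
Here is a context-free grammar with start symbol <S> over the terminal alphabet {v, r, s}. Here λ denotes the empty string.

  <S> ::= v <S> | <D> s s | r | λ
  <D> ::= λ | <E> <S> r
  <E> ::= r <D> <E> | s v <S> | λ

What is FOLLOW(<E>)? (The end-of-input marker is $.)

{r, s, v}

FIRST(<E>) = {λ, r, s}
FIRST(<S>) = {λ, r, s, v}  (via <D> s s)
FIRST(<D>) = {λ, r, s, v}  (via <E> <S> r)
FOLLOW(<S>) includes $ since <S> is the start symbol.
FOLLOW(<E>): in <D>::=<E> <S> r, <E> is followed by <S> r with FIRST {r, s, v}; in <E>::=r <D> <E>, the suffix after <E> is empty (adds nothing new). Thus FOLLOW(<E>) = {r, s, v}.
FOLLOW(<S>): in <S>::=v <S>, the suffix after <S> is empty (adds nothing new); in <D>::=<E> <S> r, <S> is followed by r with FIRST {r}; in <E>::=s v <S>, the suffix after <S> is empty, so FOLLOW(<S>) ⊇ FOLLOW(<E>) = {r, s, v}. Thus FOLLOW(<S>) = {$, r, s, v}.
FOLLOW(<D>): in <S>::=<D> s s, <D> is followed by s s with FIRST {s}; in <E>::=r <D> <E>, <D> is followed by <E> with FIRST {λ, r, s}; in <E>::=r <D> <E>, the suffix after <D> is nullable, so FOLLOW(<D>) ⊇ FOLLOW(<E>) = {r, s, v}. Thus FOLLOW(<D>) = {r, s, v}.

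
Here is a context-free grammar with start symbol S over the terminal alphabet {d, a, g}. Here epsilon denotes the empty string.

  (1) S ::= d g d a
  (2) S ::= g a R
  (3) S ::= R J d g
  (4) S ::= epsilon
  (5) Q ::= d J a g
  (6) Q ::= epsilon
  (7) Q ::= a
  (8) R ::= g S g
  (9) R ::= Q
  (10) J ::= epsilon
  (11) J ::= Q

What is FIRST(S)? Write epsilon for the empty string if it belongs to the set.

FIRST(Q) = {epsilon, a, d}
FIRST(R) = {epsilon, a, d, g}  (via Q)
FIRST(J) = {epsilon, a, d}  (via Q)
FIRST(S) = {epsilon, a, d, g}  (via R J d g)

{epsilon, a, d, g}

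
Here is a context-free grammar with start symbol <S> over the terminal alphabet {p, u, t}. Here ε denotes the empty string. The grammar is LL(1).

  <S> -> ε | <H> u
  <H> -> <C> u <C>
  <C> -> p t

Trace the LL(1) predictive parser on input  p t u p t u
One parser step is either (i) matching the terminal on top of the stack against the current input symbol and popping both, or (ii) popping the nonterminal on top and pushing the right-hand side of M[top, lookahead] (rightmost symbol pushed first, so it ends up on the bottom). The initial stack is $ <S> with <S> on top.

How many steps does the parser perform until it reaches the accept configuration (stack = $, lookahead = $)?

step 1: stack=$ <S>  input=p t u p t u $  — expand <S> -> <H> u
step 2: stack=$ u <H>  input=p t u p t u $  — expand <H> -> <C> u <C>
step 3: stack=$ u <C> u <C>  input=p t u p t u $  — expand <C> -> p t
step 4: stack=$ u <C> u t p  input=p t u p t u $  — match p
step 5: stack=$ u <C> u t  input=t u p t u $  — match t
step 6: stack=$ u <C> u  input=u p t u $  — match u
step 7: stack=$ u <C>  input=p t u $  — expand <C> -> p t
step 8: stack=$ u t p  input=p t u $  — match p
step 9: stack=$ u t  input=t u $  — match t
step 10: stack=$ u  input=u $  — match u
Accept reached after 10 steps.

10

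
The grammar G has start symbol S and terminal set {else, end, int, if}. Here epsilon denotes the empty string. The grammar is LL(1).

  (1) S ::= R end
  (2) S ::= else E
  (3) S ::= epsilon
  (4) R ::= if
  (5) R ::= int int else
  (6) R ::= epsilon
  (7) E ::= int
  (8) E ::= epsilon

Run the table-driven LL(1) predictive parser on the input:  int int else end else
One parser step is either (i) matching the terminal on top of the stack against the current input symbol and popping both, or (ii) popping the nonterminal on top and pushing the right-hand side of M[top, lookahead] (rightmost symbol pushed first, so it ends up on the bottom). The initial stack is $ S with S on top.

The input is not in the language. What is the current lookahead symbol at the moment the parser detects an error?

else

step 1: stack=$ S  input=int int else end else $  — expand S ::= R end
step 2: stack=$ end R  input=int int else end else $  — expand R ::= int int else
step 3: stack=$ end else int int  input=int int else end else $  — match int
step 4: stack=$ end else int  input=int else end else $  — match int
step 5: stack=$ end else  input=else end else $  — match else
step 6: stack=$ end  input=end else $  — match end
step 7: stack=$  input=else $  — error: stack empty but input remains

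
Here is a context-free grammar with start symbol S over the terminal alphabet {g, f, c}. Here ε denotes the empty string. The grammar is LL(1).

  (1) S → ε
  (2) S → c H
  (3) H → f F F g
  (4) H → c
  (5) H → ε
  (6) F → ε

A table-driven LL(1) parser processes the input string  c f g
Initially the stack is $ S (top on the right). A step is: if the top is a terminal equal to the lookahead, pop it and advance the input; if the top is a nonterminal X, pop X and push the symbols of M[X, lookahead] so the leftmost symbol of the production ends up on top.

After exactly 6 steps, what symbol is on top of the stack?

g

     Stack      Input    Action
  1  $ S        c f g $  expand S → c H
  2  $ H c      c f g $  match c
  3  $ H        f g $    expand H → f F F g
  4  $ g F F f  f g $    match f
  5  $ g F F    g $      expand F → ε
  6  $ g F      g $      expand F → ε
Stack after step 6: $ g (top = g).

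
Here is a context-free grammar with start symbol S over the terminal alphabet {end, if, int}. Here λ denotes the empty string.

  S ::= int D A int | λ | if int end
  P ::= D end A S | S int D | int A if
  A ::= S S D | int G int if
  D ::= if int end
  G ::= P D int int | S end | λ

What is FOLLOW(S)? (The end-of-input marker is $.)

FIRST(S): from S::=int D A int we get {int}; from S::=λ we get {λ}; from S::=if int end we get {if}. So FIRST(S) = {λ, if, int}.
FIRST(D): from D::=if int end we get {if}. So FIRST(D) = {if}.
FIRST(P): from P::=D end A S we get {if}; from P::=S int D we get {if, int}; from P::=int A if we get {int}. So FIRST(P) = {if, int}.
FIRST(A): from A::=S S D we get {if, int}; from A::=int G int if we get {int}. So FIRST(A) = {if, int}.
FIRST(G): from G::=P D int int we get {if, int}; from G::=S end we get {end, if, int}; from G::=λ we get {λ}. So FIRST(G) = {λ, end, if, int}.
FOLLOW(S) includes $ since S is the start symbol.
FOLLOW(P): in G::=P D int int, P is followed by D int int with FIRST {if}. Thus FOLLOW(P) = {if}.
FOLLOW(S): in P::=D end A S, the suffix after S is empty, so FOLLOW(S) ⊇ FOLLOW(P) = {if}; in P::=S int D, S is followed by int D with FIRST {int}; in A::=S S D (occurrence 1), S is followed by S D with FIRST {if, int}; in A::=S S D (occurrence 2), S is followed by D with FIRST {if}; in G::=S end, S is followed by end with FIRST {end}. Thus FOLLOW(S) = {$, end, if, int}.
FOLLOW(A): in S::=int D A int, A is followed by int with FIRST {int}; in P::=D end A S, A is followed by S with FIRST {λ, if, int}; in P::=D end A S, the suffix after A is nullable, so FOLLOW(A) ⊇ FOLLOW(P) = {if}; in P::=int A if, A is followed by if with FIRST {if}. Thus FOLLOW(A) = {if, int}.
FOLLOW(D): in S::=int D A int, D is followed by A int with FIRST {if, int}; in P::=D end A S, D is followed by end A S with FIRST {end}; in P::=S int D, the suffix after D is empty, so FOLLOW(D) ⊇ FOLLOW(P) = {if}; in A::=S S D, the suffix after D is empty, so FOLLOW(D) ⊇ FOLLOW(A) = {if, int}; in G::=P D int int, D is followed by int int with FIRST {int}. Thus FOLLOW(D) = {end, if, int}.
FOLLOW(G): in A::=int G int if, G is followed by int if with FIRST {int}. Thus FOLLOW(G) = {int}.

{$, end, if, int}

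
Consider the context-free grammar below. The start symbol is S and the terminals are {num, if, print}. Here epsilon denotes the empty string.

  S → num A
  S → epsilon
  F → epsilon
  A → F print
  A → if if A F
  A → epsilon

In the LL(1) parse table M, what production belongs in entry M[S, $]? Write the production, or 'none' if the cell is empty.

FIRST(S) = {epsilon, num}
FIRST(F) = {epsilon}
FIRST(A) = {epsilon, if, print}  (via F print)
FOLLOW(S) includes $ since S is the start symbol.
FOLLOW(S): S appears on no right-hand side. Thus FOLLOW(S) = {$}.
For S → num A: FIRST(num A) = {num}, so it goes in M[S, t] for t ∈ {num}.
For S → epsilon: FIRST(epsilon) = {epsilon}, so it goes in M[S, t] for t ∈ {}; since epsilon ∈ FIRST, also for every t ∈ FOLLOW(S) = {$}.

S → epsilon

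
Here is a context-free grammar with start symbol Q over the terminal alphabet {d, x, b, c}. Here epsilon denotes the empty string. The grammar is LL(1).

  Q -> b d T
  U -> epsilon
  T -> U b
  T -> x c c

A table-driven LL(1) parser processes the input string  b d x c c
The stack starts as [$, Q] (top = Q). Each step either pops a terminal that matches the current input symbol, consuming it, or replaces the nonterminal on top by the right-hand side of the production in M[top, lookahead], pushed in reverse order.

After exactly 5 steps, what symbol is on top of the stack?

step 1: stack=$ Q  input=b d x c c $  — expand Q -> b d T
step 2: stack=$ T d b  input=b d x c c $  — match b
step 3: stack=$ T d  input=d x c c $  — match d
step 4: stack=$ T  input=x c c $  — expand T -> x c c
step 5: stack=$ c c x  input=x c c $  — match x
Stack after step 5: $ c c (top = c).

c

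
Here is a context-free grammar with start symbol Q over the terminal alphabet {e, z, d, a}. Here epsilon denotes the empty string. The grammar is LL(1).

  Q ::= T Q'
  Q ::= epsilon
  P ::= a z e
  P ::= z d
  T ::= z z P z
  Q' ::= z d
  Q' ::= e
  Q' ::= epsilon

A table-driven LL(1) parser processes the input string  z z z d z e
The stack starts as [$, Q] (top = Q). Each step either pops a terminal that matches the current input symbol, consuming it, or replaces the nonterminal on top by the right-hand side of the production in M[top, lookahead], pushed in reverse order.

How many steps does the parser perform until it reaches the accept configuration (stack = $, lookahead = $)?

10

step 1: stack=$ Q  input=z z z d z e $  — expand Q ::= T Q'
step 2: stack=$ Q' T  input=z z z d z e $  — expand T ::= z z P z
step 3: stack=$ Q' z P z z  input=z z z d z e $  — match z
step 4: stack=$ Q' z P z  input=z z d z e $  — match z
step 5: stack=$ Q' z P  input=z d z e $  — expand P ::= z d
step 6: stack=$ Q' z d z  input=z d z e $  — match z
step 7: stack=$ Q' z d  input=d z e $  — match d
step 8: stack=$ Q' z  input=z e $  — match z
step 9: stack=$ Q'  input=e $  — expand Q' ::= e
step 10: stack=$ e  input=e $  — match e
Accept reached after 10 steps.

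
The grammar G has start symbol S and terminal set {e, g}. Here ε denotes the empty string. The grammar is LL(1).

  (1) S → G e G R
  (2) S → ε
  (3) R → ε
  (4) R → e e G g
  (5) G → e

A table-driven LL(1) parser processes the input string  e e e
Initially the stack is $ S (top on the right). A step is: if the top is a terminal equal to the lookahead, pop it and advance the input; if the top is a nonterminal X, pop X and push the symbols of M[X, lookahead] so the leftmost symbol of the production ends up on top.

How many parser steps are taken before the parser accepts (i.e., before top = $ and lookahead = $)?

     Stack      Input    Action
  1  $ S        e e e $  expand S → G e G R
  2  $ R G e G  e e e $  expand G → e
  3  $ R G e e  e e e $  match e
  4  $ R G e    e e $    match e
  5  $ R G      e $      expand G → e
  6  $ R e      e $      match e
  7  $ R        $        expand R → ε
Accept reached after 7 steps.

7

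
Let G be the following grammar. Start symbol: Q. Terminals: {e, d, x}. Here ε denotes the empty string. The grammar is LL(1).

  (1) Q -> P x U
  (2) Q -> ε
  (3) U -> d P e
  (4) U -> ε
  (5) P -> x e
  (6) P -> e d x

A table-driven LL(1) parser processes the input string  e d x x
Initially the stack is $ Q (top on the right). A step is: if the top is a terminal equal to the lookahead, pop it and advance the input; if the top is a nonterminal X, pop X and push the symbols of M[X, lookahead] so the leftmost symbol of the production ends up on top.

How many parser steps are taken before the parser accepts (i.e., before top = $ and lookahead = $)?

7

     Stack        Input      Action
  1  $ Q          e d x x $  expand Q -> P x U
  2  $ U x P      e d x x $  expand P -> e d x
  3  $ U x x d e  e d x x $  match e
  4  $ U x x d    d x x $    match d
  5  $ U x x      x x $      match x
  6  $ U x        x $        match x
  7  $ U          $          expand U -> ε
Accept reached after 7 steps.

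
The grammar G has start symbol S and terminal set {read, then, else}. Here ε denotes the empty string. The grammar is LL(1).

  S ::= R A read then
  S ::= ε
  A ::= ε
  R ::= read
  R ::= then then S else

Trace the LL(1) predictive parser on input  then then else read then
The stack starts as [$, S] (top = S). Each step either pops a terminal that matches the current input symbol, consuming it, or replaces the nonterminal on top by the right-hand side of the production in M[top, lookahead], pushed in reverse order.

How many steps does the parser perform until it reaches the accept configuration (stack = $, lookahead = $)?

     Stack                           Input                       Action
  1  $ S                             then then else read then $  expand S ::= R A read then
  2  $ then read A R                 then then else read then $  expand R ::= then then S else
  3  $ then read A else S then then  then then else read then $  match then
  4  $ then read A else S then       then else read then $       match then
  5  $ then read A else S            else read then $            expand S ::= ε
  6  $ then read A else              else read then $            match else
  7  $ then read A                   read then $                 expand A ::= ε
  8  $ then read                     read then $                 match read
  9  $ then                          then $                      match then
Accept reached after 9 steps.

9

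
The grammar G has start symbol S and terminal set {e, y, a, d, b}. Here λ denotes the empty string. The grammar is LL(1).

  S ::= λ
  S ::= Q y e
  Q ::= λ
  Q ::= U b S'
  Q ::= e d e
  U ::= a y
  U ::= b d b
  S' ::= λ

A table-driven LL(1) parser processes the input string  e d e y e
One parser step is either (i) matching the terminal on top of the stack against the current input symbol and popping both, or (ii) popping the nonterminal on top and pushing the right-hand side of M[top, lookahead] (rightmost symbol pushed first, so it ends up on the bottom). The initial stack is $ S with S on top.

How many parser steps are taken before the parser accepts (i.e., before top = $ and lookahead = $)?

7

     Stack        Input        Action
  1  $ S          e d e y e $  expand S ::= Q y e
  2  $ e y Q      e d e y e $  expand Q ::= e d e
  3  $ e y e d e  e d e y e $  match e
  4  $ e y e d    d e y e $    match d
  5  $ e y e      e y e $      match e
  6  $ e y        y e $        match y
  7  $ e          e $          match e
Accept reached after 7 steps.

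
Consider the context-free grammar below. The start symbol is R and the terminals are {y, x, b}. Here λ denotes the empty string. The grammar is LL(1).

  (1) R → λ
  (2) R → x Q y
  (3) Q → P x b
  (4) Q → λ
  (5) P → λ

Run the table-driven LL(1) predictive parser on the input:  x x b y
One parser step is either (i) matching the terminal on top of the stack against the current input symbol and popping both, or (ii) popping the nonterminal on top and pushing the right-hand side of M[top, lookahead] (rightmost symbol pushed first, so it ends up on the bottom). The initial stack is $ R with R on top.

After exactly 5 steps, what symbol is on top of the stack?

b

step 1: stack=$ R  input=x x b y $  — expand R → x Q y
step 2: stack=$ y Q x  input=x x b y $  — match x
step 3: stack=$ y Q  input=x b y $  — expand Q → P x b
step 4: stack=$ y b x P  input=x b y $  — expand P → λ
step 5: stack=$ y b x  input=x b y $  — match x
Stack after step 5: $ y b (top = b).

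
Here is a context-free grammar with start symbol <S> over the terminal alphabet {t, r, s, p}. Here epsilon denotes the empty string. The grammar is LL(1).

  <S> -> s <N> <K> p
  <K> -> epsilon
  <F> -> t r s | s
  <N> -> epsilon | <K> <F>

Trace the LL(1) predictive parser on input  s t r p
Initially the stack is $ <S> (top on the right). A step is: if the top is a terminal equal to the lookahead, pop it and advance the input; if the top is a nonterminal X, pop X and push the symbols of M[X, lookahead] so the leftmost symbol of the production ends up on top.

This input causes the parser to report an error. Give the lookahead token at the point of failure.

     Stack            Input      Action
  1  $ <S>            s t r p $  expand <S> -> s <N> <K> p
  2  $ p <K> <N> s    s t r p $  match s
  3  $ p <K> <N>      t r p $    expand <N> -> <K> <F>
  4  $ p <K> <F> <K>  t r p $    expand <K> -> epsilon
  5  $ p <K> <F>      t r p $    expand <F> -> t r s
  6  $ p <K> s r t    t r p $    match t
  7  $ p <K> s r      r p $      match r
  8  $ p <K> s        p $        error: top is terminal s but lookahead is p

p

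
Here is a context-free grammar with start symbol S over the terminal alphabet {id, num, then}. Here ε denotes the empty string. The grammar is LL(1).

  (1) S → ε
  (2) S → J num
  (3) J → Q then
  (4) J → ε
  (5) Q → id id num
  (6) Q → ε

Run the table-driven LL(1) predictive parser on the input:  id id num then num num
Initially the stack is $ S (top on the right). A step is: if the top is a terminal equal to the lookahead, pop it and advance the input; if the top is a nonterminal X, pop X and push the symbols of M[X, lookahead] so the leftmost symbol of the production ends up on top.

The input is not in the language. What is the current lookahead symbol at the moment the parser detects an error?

num

     Stack                 Input                     Action
  1  $ S                   id id num then num num $  expand S → J num
  2  $ num J               id id num then num num $  expand J → Q then
  3  $ num then Q          id id num then num num $  expand Q → id id num
  4  $ num then num id id  id id num then num num $  match id
  5  $ num then num id     id num then num num $     match id
  6  $ num then num        num then num num $        match num
  7  $ num then            then num num $            match then
  8  $ num                 num num $                 match num
  9  $                     num $                     error: stack empty but input remains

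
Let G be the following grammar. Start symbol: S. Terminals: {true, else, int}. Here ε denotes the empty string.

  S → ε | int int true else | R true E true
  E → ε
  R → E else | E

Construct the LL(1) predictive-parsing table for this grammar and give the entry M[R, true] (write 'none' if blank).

FIRST(E): from E→ε we get {ε}. So FIRST(E) = {ε}.
FIRST(R): from R→E else we get {else}; from R→E we get {ε}. So FIRST(R) = {ε, else}.
FIRST(S): from S→ε we get {ε}; from S→int int true else we get {int}; from S→R true E true we get {else, true}. So FIRST(S) = {ε, else, int, true}.
FOLLOW(S) includes $ since S is the start symbol.
FOLLOW(R): in S→R true E true, R is followed by true E true with FIRST {true}. Thus FOLLOW(R) = {true}.
For R → E else: FIRST(E else) = {else}, so it goes in M[R, t] for t ∈ {else}.
For R → E: FIRST(E) = {ε}, so it goes in M[R, t] for t ∈ {}; since ε ∈ FIRST, also for every t ∈ FOLLOW(R) = {true}.

R → E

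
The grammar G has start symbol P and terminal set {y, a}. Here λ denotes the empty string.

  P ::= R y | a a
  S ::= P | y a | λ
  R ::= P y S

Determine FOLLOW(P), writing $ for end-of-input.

FIRST(P): from P::=R y we get {a}; from P::=a a we get {a}. So FIRST(P) = {a}.
FIRST(S): from S::=P we get {a}; from S::=y a we get {y}; from S::=λ we get {λ}. So FIRST(S) = {λ, a, y}.
FIRST(R): from R::=P y S we get {a}. So FIRST(R) = {a}.
FOLLOW(P) includes $ since P is the start symbol.
FOLLOW(R): in P::=R y, R is followed by y with FIRST {y}. Thus FOLLOW(R) = {y}.
FOLLOW(S): in R::=P y S, the suffix after S is empty, so FOLLOW(S) ⊇ FOLLOW(R) = {y}. Thus FOLLOW(S) = {y}.
FOLLOW(P): in S::=P, the suffix after P is empty, so FOLLOW(P) ⊇ FOLLOW(S) = {y}; in R::=P y S, P is followed by y S with FIRST {y}. Thus FOLLOW(P) = {$, y}.

{$, y}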